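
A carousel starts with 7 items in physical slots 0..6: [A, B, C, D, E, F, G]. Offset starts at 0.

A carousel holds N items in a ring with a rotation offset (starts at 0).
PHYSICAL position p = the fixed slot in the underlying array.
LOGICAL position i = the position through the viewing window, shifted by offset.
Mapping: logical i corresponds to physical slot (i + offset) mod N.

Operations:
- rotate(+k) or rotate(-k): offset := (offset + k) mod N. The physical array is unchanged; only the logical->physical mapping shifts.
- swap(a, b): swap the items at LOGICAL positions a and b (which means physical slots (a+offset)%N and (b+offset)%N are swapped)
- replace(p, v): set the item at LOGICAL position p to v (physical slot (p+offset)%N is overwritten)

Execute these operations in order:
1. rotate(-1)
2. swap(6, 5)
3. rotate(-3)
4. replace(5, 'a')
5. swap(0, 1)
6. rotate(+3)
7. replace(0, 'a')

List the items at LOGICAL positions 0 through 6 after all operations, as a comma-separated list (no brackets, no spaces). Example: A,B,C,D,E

Answer: a,A,a,C,F,D,E

Derivation:
After op 1 (rotate(-1)): offset=6, physical=[A,B,C,D,E,F,G], logical=[G,A,B,C,D,E,F]
After op 2 (swap(6, 5)): offset=6, physical=[A,B,C,D,F,E,G], logical=[G,A,B,C,D,F,E]
After op 3 (rotate(-3)): offset=3, physical=[A,B,C,D,F,E,G], logical=[D,F,E,G,A,B,C]
After op 4 (replace(5, 'a')): offset=3, physical=[A,a,C,D,F,E,G], logical=[D,F,E,G,A,a,C]
After op 5 (swap(0, 1)): offset=3, physical=[A,a,C,F,D,E,G], logical=[F,D,E,G,A,a,C]
After op 6 (rotate(+3)): offset=6, physical=[A,a,C,F,D,E,G], logical=[G,A,a,C,F,D,E]
After op 7 (replace(0, 'a')): offset=6, physical=[A,a,C,F,D,E,a], logical=[a,A,a,C,F,D,E]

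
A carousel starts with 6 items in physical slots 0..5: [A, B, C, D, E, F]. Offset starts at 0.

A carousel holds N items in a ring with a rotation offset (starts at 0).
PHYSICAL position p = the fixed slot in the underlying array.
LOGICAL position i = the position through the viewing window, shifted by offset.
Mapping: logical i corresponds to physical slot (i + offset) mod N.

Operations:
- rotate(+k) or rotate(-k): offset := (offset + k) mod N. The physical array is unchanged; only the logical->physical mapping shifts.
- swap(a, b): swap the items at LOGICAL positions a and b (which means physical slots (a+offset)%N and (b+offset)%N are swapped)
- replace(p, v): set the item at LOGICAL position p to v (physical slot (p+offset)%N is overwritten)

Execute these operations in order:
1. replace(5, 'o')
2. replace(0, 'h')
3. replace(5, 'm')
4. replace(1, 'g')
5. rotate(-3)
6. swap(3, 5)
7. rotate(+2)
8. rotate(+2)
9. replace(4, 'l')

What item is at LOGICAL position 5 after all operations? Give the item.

After op 1 (replace(5, 'o')): offset=0, physical=[A,B,C,D,E,o], logical=[A,B,C,D,E,o]
After op 2 (replace(0, 'h')): offset=0, physical=[h,B,C,D,E,o], logical=[h,B,C,D,E,o]
After op 3 (replace(5, 'm')): offset=0, physical=[h,B,C,D,E,m], logical=[h,B,C,D,E,m]
After op 4 (replace(1, 'g')): offset=0, physical=[h,g,C,D,E,m], logical=[h,g,C,D,E,m]
After op 5 (rotate(-3)): offset=3, physical=[h,g,C,D,E,m], logical=[D,E,m,h,g,C]
After op 6 (swap(3, 5)): offset=3, physical=[C,g,h,D,E,m], logical=[D,E,m,C,g,h]
After op 7 (rotate(+2)): offset=5, physical=[C,g,h,D,E,m], logical=[m,C,g,h,D,E]
After op 8 (rotate(+2)): offset=1, physical=[C,g,h,D,E,m], logical=[g,h,D,E,m,C]
After op 9 (replace(4, 'l')): offset=1, physical=[C,g,h,D,E,l], logical=[g,h,D,E,l,C]

Answer: C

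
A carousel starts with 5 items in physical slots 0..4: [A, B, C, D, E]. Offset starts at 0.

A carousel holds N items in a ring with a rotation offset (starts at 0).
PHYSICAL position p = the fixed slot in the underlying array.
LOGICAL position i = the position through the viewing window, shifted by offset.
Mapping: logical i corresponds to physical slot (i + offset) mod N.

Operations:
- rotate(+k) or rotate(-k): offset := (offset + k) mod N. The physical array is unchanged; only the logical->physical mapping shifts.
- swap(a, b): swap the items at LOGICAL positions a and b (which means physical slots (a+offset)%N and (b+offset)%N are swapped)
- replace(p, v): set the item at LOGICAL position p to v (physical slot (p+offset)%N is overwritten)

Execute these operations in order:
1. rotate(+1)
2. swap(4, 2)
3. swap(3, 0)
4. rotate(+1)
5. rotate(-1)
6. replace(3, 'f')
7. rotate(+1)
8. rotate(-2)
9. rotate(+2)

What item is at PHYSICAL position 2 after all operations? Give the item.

Answer: C

Derivation:
After op 1 (rotate(+1)): offset=1, physical=[A,B,C,D,E], logical=[B,C,D,E,A]
After op 2 (swap(4, 2)): offset=1, physical=[D,B,C,A,E], logical=[B,C,A,E,D]
After op 3 (swap(3, 0)): offset=1, physical=[D,E,C,A,B], logical=[E,C,A,B,D]
After op 4 (rotate(+1)): offset=2, physical=[D,E,C,A,B], logical=[C,A,B,D,E]
After op 5 (rotate(-1)): offset=1, physical=[D,E,C,A,B], logical=[E,C,A,B,D]
After op 6 (replace(3, 'f')): offset=1, physical=[D,E,C,A,f], logical=[E,C,A,f,D]
After op 7 (rotate(+1)): offset=2, physical=[D,E,C,A,f], logical=[C,A,f,D,E]
After op 8 (rotate(-2)): offset=0, physical=[D,E,C,A,f], logical=[D,E,C,A,f]
After op 9 (rotate(+2)): offset=2, physical=[D,E,C,A,f], logical=[C,A,f,D,E]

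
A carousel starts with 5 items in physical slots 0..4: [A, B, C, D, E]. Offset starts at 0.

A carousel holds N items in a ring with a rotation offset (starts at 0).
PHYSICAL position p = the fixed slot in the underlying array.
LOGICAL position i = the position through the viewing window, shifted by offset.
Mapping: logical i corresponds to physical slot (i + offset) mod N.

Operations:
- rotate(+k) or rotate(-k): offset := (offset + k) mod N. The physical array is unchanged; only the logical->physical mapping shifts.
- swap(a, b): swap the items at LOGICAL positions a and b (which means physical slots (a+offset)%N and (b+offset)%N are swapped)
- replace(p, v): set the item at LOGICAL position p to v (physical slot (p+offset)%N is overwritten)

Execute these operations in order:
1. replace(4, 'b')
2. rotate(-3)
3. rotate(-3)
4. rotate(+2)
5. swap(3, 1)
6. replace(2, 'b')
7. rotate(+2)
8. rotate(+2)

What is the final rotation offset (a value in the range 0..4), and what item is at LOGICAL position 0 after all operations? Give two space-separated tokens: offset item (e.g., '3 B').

After op 1 (replace(4, 'b')): offset=0, physical=[A,B,C,D,b], logical=[A,B,C,D,b]
After op 2 (rotate(-3)): offset=2, physical=[A,B,C,D,b], logical=[C,D,b,A,B]
After op 3 (rotate(-3)): offset=4, physical=[A,B,C,D,b], logical=[b,A,B,C,D]
After op 4 (rotate(+2)): offset=1, physical=[A,B,C,D,b], logical=[B,C,D,b,A]
After op 5 (swap(3, 1)): offset=1, physical=[A,B,b,D,C], logical=[B,b,D,C,A]
After op 6 (replace(2, 'b')): offset=1, physical=[A,B,b,b,C], logical=[B,b,b,C,A]
After op 7 (rotate(+2)): offset=3, physical=[A,B,b,b,C], logical=[b,C,A,B,b]
After op 8 (rotate(+2)): offset=0, physical=[A,B,b,b,C], logical=[A,B,b,b,C]

Answer: 0 A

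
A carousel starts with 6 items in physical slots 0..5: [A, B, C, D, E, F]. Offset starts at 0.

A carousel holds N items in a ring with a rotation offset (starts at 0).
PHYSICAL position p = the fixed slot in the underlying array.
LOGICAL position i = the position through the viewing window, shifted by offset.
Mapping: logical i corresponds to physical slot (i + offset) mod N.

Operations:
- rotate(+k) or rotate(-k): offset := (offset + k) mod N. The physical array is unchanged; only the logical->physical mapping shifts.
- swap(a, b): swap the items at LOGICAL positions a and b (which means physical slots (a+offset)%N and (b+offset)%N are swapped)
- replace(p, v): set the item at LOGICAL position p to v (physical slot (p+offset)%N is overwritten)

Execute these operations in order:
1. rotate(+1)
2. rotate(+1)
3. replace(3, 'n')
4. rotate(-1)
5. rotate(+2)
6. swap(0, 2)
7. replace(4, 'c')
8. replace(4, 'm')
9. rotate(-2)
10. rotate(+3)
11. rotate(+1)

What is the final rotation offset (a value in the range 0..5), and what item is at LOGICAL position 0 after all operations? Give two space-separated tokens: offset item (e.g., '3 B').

After op 1 (rotate(+1)): offset=1, physical=[A,B,C,D,E,F], logical=[B,C,D,E,F,A]
After op 2 (rotate(+1)): offset=2, physical=[A,B,C,D,E,F], logical=[C,D,E,F,A,B]
After op 3 (replace(3, 'n')): offset=2, physical=[A,B,C,D,E,n], logical=[C,D,E,n,A,B]
After op 4 (rotate(-1)): offset=1, physical=[A,B,C,D,E,n], logical=[B,C,D,E,n,A]
After op 5 (rotate(+2)): offset=3, physical=[A,B,C,D,E,n], logical=[D,E,n,A,B,C]
After op 6 (swap(0, 2)): offset=3, physical=[A,B,C,n,E,D], logical=[n,E,D,A,B,C]
After op 7 (replace(4, 'c')): offset=3, physical=[A,c,C,n,E,D], logical=[n,E,D,A,c,C]
After op 8 (replace(4, 'm')): offset=3, physical=[A,m,C,n,E,D], logical=[n,E,D,A,m,C]
After op 9 (rotate(-2)): offset=1, physical=[A,m,C,n,E,D], logical=[m,C,n,E,D,A]
After op 10 (rotate(+3)): offset=4, physical=[A,m,C,n,E,D], logical=[E,D,A,m,C,n]
After op 11 (rotate(+1)): offset=5, physical=[A,m,C,n,E,D], logical=[D,A,m,C,n,E]

Answer: 5 D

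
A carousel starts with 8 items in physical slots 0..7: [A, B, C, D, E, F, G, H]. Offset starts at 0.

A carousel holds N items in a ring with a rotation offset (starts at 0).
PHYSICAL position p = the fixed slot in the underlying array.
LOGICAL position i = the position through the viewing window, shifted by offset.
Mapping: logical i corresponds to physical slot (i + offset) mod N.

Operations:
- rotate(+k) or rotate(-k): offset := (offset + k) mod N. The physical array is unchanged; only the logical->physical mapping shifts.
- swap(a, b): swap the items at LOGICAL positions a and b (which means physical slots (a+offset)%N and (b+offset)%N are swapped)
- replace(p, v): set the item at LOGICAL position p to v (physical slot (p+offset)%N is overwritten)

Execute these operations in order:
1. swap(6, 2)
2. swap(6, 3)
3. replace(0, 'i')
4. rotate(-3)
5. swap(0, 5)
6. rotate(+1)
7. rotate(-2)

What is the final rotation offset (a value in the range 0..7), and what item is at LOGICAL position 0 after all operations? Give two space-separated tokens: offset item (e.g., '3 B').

Answer: 4 E

Derivation:
After op 1 (swap(6, 2)): offset=0, physical=[A,B,G,D,E,F,C,H], logical=[A,B,G,D,E,F,C,H]
After op 2 (swap(6, 3)): offset=0, physical=[A,B,G,C,E,F,D,H], logical=[A,B,G,C,E,F,D,H]
After op 3 (replace(0, 'i')): offset=0, physical=[i,B,G,C,E,F,D,H], logical=[i,B,G,C,E,F,D,H]
After op 4 (rotate(-3)): offset=5, physical=[i,B,G,C,E,F,D,H], logical=[F,D,H,i,B,G,C,E]
After op 5 (swap(0, 5)): offset=5, physical=[i,B,F,C,E,G,D,H], logical=[G,D,H,i,B,F,C,E]
After op 6 (rotate(+1)): offset=6, physical=[i,B,F,C,E,G,D,H], logical=[D,H,i,B,F,C,E,G]
After op 7 (rotate(-2)): offset=4, physical=[i,B,F,C,E,G,D,H], logical=[E,G,D,H,i,B,F,C]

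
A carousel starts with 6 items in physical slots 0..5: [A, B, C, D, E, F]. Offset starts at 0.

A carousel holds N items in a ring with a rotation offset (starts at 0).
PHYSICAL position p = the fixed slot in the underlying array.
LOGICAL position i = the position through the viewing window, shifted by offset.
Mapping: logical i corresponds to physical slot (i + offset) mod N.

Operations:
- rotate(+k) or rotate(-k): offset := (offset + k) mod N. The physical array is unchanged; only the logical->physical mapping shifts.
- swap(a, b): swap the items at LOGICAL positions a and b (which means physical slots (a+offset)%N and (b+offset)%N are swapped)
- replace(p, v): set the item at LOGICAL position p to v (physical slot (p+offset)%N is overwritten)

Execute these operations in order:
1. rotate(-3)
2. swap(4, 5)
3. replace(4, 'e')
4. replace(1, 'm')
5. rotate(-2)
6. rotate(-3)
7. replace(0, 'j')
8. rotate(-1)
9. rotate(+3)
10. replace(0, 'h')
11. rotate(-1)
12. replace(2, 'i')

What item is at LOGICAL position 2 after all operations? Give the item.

After op 1 (rotate(-3)): offset=3, physical=[A,B,C,D,E,F], logical=[D,E,F,A,B,C]
After op 2 (swap(4, 5)): offset=3, physical=[A,C,B,D,E,F], logical=[D,E,F,A,C,B]
After op 3 (replace(4, 'e')): offset=3, physical=[A,e,B,D,E,F], logical=[D,E,F,A,e,B]
After op 4 (replace(1, 'm')): offset=3, physical=[A,e,B,D,m,F], logical=[D,m,F,A,e,B]
After op 5 (rotate(-2)): offset=1, physical=[A,e,B,D,m,F], logical=[e,B,D,m,F,A]
After op 6 (rotate(-3)): offset=4, physical=[A,e,B,D,m,F], logical=[m,F,A,e,B,D]
After op 7 (replace(0, 'j')): offset=4, physical=[A,e,B,D,j,F], logical=[j,F,A,e,B,D]
After op 8 (rotate(-1)): offset=3, physical=[A,e,B,D,j,F], logical=[D,j,F,A,e,B]
After op 9 (rotate(+3)): offset=0, physical=[A,e,B,D,j,F], logical=[A,e,B,D,j,F]
After op 10 (replace(0, 'h')): offset=0, physical=[h,e,B,D,j,F], logical=[h,e,B,D,j,F]
After op 11 (rotate(-1)): offset=5, physical=[h,e,B,D,j,F], logical=[F,h,e,B,D,j]
After op 12 (replace(2, 'i')): offset=5, physical=[h,i,B,D,j,F], logical=[F,h,i,B,D,j]

Answer: i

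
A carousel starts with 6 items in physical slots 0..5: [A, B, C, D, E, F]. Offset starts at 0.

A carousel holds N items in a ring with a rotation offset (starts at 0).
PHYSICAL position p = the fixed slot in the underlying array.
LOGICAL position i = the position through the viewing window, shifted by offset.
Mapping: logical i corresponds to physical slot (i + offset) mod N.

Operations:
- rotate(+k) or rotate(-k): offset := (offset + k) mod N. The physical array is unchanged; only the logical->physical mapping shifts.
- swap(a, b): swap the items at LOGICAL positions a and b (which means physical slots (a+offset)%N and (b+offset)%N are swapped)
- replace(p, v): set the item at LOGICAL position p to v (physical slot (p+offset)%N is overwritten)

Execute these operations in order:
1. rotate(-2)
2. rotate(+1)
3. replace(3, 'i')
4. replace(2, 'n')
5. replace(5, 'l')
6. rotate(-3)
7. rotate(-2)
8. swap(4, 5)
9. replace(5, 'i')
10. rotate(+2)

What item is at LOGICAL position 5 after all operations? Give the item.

Answer: n

Derivation:
After op 1 (rotate(-2)): offset=4, physical=[A,B,C,D,E,F], logical=[E,F,A,B,C,D]
After op 2 (rotate(+1)): offset=5, physical=[A,B,C,D,E,F], logical=[F,A,B,C,D,E]
After op 3 (replace(3, 'i')): offset=5, physical=[A,B,i,D,E,F], logical=[F,A,B,i,D,E]
After op 4 (replace(2, 'n')): offset=5, physical=[A,n,i,D,E,F], logical=[F,A,n,i,D,E]
After op 5 (replace(5, 'l')): offset=5, physical=[A,n,i,D,l,F], logical=[F,A,n,i,D,l]
After op 6 (rotate(-3)): offset=2, physical=[A,n,i,D,l,F], logical=[i,D,l,F,A,n]
After op 7 (rotate(-2)): offset=0, physical=[A,n,i,D,l,F], logical=[A,n,i,D,l,F]
After op 8 (swap(4, 5)): offset=0, physical=[A,n,i,D,F,l], logical=[A,n,i,D,F,l]
After op 9 (replace(5, 'i')): offset=0, physical=[A,n,i,D,F,i], logical=[A,n,i,D,F,i]
After op 10 (rotate(+2)): offset=2, physical=[A,n,i,D,F,i], logical=[i,D,F,i,A,n]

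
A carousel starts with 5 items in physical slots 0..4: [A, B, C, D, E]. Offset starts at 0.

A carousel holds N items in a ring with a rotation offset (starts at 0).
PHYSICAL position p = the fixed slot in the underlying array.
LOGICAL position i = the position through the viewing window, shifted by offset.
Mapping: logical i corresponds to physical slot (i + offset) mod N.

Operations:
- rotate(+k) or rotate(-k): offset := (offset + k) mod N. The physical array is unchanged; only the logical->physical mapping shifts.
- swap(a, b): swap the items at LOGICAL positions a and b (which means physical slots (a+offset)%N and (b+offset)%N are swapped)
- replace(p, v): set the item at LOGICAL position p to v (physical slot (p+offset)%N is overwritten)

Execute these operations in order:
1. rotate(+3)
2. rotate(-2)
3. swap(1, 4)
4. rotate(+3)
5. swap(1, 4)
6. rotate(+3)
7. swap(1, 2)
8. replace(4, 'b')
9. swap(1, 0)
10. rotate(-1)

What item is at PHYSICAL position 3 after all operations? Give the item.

Answer: A

Derivation:
After op 1 (rotate(+3)): offset=3, physical=[A,B,C,D,E], logical=[D,E,A,B,C]
After op 2 (rotate(-2)): offset=1, physical=[A,B,C,D,E], logical=[B,C,D,E,A]
After op 3 (swap(1, 4)): offset=1, physical=[C,B,A,D,E], logical=[B,A,D,E,C]
After op 4 (rotate(+3)): offset=4, physical=[C,B,A,D,E], logical=[E,C,B,A,D]
After op 5 (swap(1, 4)): offset=4, physical=[D,B,A,C,E], logical=[E,D,B,A,C]
After op 6 (rotate(+3)): offset=2, physical=[D,B,A,C,E], logical=[A,C,E,D,B]
After op 7 (swap(1, 2)): offset=2, physical=[D,B,A,E,C], logical=[A,E,C,D,B]
After op 8 (replace(4, 'b')): offset=2, physical=[D,b,A,E,C], logical=[A,E,C,D,b]
After op 9 (swap(1, 0)): offset=2, physical=[D,b,E,A,C], logical=[E,A,C,D,b]
After op 10 (rotate(-1)): offset=1, physical=[D,b,E,A,C], logical=[b,E,A,C,D]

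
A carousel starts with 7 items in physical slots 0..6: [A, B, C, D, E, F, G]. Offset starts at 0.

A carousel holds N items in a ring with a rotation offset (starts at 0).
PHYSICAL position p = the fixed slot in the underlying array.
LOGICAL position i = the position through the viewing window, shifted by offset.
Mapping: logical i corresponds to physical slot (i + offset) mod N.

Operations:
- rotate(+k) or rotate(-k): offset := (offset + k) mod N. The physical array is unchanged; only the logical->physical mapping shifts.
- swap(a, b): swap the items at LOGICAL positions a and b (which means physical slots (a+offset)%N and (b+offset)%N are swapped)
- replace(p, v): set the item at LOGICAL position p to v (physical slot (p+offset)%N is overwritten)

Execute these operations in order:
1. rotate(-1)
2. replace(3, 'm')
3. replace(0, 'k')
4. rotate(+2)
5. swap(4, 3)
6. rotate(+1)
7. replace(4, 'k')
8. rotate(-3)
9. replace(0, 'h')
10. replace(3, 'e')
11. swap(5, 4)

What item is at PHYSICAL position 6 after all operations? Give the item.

Answer: h

Derivation:
After op 1 (rotate(-1)): offset=6, physical=[A,B,C,D,E,F,G], logical=[G,A,B,C,D,E,F]
After op 2 (replace(3, 'm')): offset=6, physical=[A,B,m,D,E,F,G], logical=[G,A,B,m,D,E,F]
After op 3 (replace(0, 'k')): offset=6, physical=[A,B,m,D,E,F,k], logical=[k,A,B,m,D,E,F]
After op 4 (rotate(+2)): offset=1, physical=[A,B,m,D,E,F,k], logical=[B,m,D,E,F,k,A]
After op 5 (swap(4, 3)): offset=1, physical=[A,B,m,D,F,E,k], logical=[B,m,D,F,E,k,A]
After op 6 (rotate(+1)): offset=2, physical=[A,B,m,D,F,E,k], logical=[m,D,F,E,k,A,B]
After op 7 (replace(4, 'k')): offset=2, physical=[A,B,m,D,F,E,k], logical=[m,D,F,E,k,A,B]
After op 8 (rotate(-3)): offset=6, physical=[A,B,m,D,F,E,k], logical=[k,A,B,m,D,F,E]
After op 9 (replace(0, 'h')): offset=6, physical=[A,B,m,D,F,E,h], logical=[h,A,B,m,D,F,E]
After op 10 (replace(3, 'e')): offset=6, physical=[A,B,e,D,F,E,h], logical=[h,A,B,e,D,F,E]
After op 11 (swap(5, 4)): offset=6, physical=[A,B,e,F,D,E,h], logical=[h,A,B,e,F,D,E]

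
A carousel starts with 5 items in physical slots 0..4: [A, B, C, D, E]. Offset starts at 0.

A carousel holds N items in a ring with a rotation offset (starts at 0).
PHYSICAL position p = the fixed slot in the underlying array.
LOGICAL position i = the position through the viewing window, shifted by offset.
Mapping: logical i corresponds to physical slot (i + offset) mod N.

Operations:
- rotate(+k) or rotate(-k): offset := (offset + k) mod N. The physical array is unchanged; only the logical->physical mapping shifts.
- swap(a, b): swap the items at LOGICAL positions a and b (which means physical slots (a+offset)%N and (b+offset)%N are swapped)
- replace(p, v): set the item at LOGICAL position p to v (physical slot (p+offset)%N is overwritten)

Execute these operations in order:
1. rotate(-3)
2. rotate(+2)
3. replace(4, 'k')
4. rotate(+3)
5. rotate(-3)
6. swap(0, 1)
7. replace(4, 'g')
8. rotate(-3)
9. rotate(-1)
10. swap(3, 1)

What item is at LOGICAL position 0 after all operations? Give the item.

Answer: E

Derivation:
After op 1 (rotate(-3)): offset=2, physical=[A,B,C,D,E], logical=[C,D,E,A,B]
After op 2 (rotate(+2)): offset=4, physical=[A,B,C,D,E], logical=[E,A,B,C,D]
After op 3 (replace(4, 'k')): offset=4, physical=[A,B,C,k,E], logical=[E,A,B,C,k]
After op 4 (rotate(+3)): offset=2, physical=[A,B,C,k,E], logical=[C,k,E,A,B]
After op 5 (rotate(-3)): offset=4, physical=[A,B,C,k,E], logical=[E,A,B,C,k]
After op 6 (swap(0, 1)): offset=4, physical=[E,B,C,k,A], logical=[A,E,B,C,k]
After op 7 (replace(4, 'g')): offset=4, physical=[E,B,C,g,A], logical=[A,E,B,C,g]
After op 8 (rotate(-3)): offset=1, physical=[E,B,C,g,A], logical=[B,C,g,A,E]
After op 9 (rotate(-1)): offset=0, physical=[E,B,C,g,A], logical=[E,B,C,g,A]
After op 10 (swap(3, 1)): offset=0, physical=[E,g,C,B,A], logical=[E,g,C,B,A]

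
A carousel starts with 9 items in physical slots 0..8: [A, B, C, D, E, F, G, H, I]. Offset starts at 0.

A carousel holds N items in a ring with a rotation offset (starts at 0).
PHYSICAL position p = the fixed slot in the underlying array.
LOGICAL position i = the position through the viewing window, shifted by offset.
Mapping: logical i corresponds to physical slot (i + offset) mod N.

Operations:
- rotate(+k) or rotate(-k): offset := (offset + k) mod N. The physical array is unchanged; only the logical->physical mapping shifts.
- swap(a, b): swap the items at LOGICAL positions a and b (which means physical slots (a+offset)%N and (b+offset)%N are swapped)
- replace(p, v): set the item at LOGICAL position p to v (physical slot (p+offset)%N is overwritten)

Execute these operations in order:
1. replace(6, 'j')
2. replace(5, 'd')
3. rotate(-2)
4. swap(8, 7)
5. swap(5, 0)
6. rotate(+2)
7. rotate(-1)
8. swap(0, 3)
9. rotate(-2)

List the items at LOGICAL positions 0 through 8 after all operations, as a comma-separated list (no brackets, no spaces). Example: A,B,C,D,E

After op 1 (replace(6, 'j')): offset=0, physical=[A,B,C,D,E,F,j,H,I], logical=[A,B,C,D,E,F,j,H,I]
After op 2 (replace(5, 'd')): offset=0, physical=[A,B,C,D,E,d,j,H,I], logical=[A,B,C,D,E,d,j,H,I]
After op 3 (rotate(-2)): offset=7, physical=[A,B,C,D,E,d,j,H,I], logical=[H,I,A,B,C,D,E,d,j]
After op 4 (swap(8, 7)): offset=7, physical=[A,B,C,D,E,j,d,H,I], logical=[H,I,A,B,C,D,E,j,d]
After op 5 (swap(5, 0)): offset=7, physical=[A,B,C,H,E,j,d,D,I], logical=[D,I,A,B,C,H,E,j,d]
After op 6 (rotate(+2)): offset=0, physical=[A,B,C,H,E,j,d,D,I], logical=[A,B,C,H,E,j,d,D,I]
After op 7 (rotate(-1)): offset=8, physical=[A,B,C,H,E,j,d,D,I], logical=[I,A,B,C,H,E,j,d,D]
After op 8 (swap(0, 3)): offset=8, physical=[A,B,I,H,E,j,d,D,C], logical=[C,A,B,I,H,E,j,d,D]
After op 9 (rotate(-2)): offset=6, physical=[A,B,I,H,E,j,d,D,C], logical=[d,D,C,A,B,I,H,E,j]

Answer: d,D,C,A,B,I,H,E,j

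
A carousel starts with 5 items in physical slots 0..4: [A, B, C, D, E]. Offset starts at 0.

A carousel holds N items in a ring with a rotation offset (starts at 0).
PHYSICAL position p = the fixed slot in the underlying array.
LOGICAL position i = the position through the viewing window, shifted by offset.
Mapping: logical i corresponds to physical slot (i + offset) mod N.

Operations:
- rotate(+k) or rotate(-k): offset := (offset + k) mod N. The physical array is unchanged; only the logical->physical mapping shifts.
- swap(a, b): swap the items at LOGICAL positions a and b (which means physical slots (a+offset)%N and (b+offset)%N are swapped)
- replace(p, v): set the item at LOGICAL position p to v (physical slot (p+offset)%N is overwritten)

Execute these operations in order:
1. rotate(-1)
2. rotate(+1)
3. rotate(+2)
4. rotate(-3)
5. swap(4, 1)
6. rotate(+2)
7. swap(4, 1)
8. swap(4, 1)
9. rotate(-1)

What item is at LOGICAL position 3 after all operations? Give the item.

Answer: A

Derivation:
After op 1 (rotate(-1)): offset=4, physical=[A,B,C,D,E], logical=[E,A,B,C,D]
After op 2 (rotate(+1)): offset=0, physical=[A,B,C,D,E], logical=[A,B,C,D,E]
After op 3 (rotate(+2)): offset=2, physical=[A,B,C,D,E], logical=[C,D,E,A,B]
After op 4 (rotate(-3)): offset=4, physical=[A,B,C,D,E], logical=[E,A,B,C,D]
After op 5 (swap(4, 1)): offset=4, physical=[D,B,C,A,E], logical=[E,D,B,C,A]
After op 6 (rotate(+2)): offset=1, physical=[D,B,C,A,E], logical=[B,C,A,E,D]
After op 7 (swap(4, 1)): offset=1, physical=[C,B,D,A,E], logical=[B,D,A,E,C]
After op 8 (swap(4, 1)): offset=1, physical=[D,B,C,A,E], logical=[B,C,A,E,D]
After op 9 (rotate(-1)): offset=0, physical=[D,B,C,A,E], logical=[D,B,C,A,E]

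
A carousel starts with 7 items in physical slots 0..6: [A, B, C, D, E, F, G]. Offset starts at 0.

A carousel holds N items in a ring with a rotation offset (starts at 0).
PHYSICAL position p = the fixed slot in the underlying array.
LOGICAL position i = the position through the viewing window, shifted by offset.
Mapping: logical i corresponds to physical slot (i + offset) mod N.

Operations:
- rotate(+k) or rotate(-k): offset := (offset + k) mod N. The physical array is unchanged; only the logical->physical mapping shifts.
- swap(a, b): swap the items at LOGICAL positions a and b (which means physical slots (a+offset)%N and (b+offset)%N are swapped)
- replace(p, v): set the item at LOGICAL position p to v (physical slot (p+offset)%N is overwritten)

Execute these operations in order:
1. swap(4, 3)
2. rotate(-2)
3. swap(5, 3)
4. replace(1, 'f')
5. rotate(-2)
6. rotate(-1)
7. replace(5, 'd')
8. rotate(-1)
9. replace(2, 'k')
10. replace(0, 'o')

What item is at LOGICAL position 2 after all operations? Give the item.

Answer: k

Derivation:
After op 1 (swap(4, 3)): offset=0, physical=[A,B,C,E,D,F,G], logical=[A,B,C,E,D,F,G]
After op 2 (rotate(-2)): offset=5, physical=[A,B,C,E,D,F,G], logical=[F,G,A,B,C,E,D]
After op 3 (swap(5, 3)): offset=5, physical=[A,E,C,B,D,F,G], logical=[F,G,A,E,C,B,D]
After op 4 (replace(1, 'f')): offset=5, physical=[A,E,C,B,D,F,f], logical=[F,f,A,E,C,B,D]
After op 5 (rotate(-2)): offset=3, physical=[A,E,C,B,D,F,f], logical=[B,D,F,f,A,E,C]
After op 6 (rotate(-1)): offset=2, physical=[A,E,C,B,D,F,f], logical=[C,B,D,F,f,A,E]
After op 7 (replace(5, 'd')): offset=2, physical=[d,E,C,B,D,F,f], logical=[C,B,D,F,f,d,E]
After op 8 (rotate(-1)): offset=1, physical=[d,E,C,B,D,F,f], logical=[E,C,B,D,F,f,d]
After op 9 (replace(2, 'k')): offset=1, physical=[d,E,C,k,D,F,f], logical=[E,C,k,D,F,f,d]
After op 10 (replace(0, 'o')): offset=1, physical=[d,o,C,k,D,F,f], logical=[o,C,k,D,F,f,d]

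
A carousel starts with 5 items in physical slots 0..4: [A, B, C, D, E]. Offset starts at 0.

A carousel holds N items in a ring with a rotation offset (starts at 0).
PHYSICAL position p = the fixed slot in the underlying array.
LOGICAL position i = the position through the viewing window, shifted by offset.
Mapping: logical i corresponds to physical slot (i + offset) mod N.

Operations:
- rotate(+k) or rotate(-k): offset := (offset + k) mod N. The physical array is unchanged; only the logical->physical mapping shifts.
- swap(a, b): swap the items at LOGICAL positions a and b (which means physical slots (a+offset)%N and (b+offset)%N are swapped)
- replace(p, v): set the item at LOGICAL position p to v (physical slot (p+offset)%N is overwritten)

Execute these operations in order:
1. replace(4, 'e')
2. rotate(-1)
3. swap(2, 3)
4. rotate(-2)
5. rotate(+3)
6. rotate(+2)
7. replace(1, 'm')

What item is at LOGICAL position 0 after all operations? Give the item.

After op 1 (replace(4, 'e')): offset=0, physical=[A,B,C,D,e], logical=[A,B,C,D,e]
After op 2 (rotate(-1)): offset=4, physical=[A,B,C,D,e], logical=[e,A,B,C,D]
After op 3 (swap(2, 3)): offset=4, physical=[A,C,B,D,e], logical=[e,A,C,B,D]
After op 4 (rotate(-2)): offset=2, physical=[A,C,B,D,e], logical=[B,D,e,A,C]
After op 5 (rotate(+3)): offset=0, physical=[A,C,B,D,e], logical=[A,C,B,D,e]
After op 6 (rotate(+2)): offset=2, physical=[A,C,B,D,e], logical=[B,D,e,A,C]
After op 7 (replace(1, 'm')): offset=2, physical=[A,C,B,m,e], logical=[B,m,e,A,C]

Answer: B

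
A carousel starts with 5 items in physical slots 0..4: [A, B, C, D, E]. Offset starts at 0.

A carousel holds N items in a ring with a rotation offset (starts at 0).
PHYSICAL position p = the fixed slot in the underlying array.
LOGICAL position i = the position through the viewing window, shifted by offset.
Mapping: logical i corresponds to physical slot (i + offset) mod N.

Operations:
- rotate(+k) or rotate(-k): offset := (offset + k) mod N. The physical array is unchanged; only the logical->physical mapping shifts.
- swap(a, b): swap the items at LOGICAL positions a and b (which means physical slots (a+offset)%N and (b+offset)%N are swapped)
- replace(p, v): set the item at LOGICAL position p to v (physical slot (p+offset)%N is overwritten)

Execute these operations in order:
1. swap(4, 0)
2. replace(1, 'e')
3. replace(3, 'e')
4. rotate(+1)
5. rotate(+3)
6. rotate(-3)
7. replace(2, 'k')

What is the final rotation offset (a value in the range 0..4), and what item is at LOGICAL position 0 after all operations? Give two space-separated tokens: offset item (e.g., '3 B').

After op 1 (swap(4, 0)): offset=0, physical=[E,B,C,D,A], logical=[E,B,C,D,A]
After op 2 (replace(1, 'e')): offset=0, physical=[E,e,C,D,A], logical=[E,e,C,D,A]
After op 3 (replace(3, 'e')): offset=0, physical=[E,e,C,e,A], logical=[E,e,C,e,A]
After op 4 (rotate(+1)): offset=1, physical=[E,e,C,e,A], logical=[e,C,e,A,E]
After op 5 (rotate(+3)): offset=4, physical=[E,e,C,e,A], logical=[A,E,e,C,e]
After op 6 (rotate(-3)): offset=1, physical=[E,e,C,e,A], logical=[e,C,e,A,E]
After op 7 (replace(2, 'k')): offset=1, physical=[E,e,C,k,A], logical=[e,C,k,A,E]

Answer: 1 e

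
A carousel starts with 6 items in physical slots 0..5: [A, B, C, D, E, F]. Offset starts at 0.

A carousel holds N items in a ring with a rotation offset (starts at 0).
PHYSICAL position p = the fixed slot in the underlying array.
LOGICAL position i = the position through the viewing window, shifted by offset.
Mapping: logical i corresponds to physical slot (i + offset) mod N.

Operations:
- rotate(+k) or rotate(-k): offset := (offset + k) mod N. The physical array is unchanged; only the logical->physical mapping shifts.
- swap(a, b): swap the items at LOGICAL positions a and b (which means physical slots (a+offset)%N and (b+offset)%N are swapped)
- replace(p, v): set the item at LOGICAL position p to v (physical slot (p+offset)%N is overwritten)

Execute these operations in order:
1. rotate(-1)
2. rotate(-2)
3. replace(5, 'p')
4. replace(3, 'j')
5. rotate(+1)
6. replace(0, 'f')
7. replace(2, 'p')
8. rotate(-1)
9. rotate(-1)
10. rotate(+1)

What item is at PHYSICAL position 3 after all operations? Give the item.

Answer: D

Derivation:
After op 1 (rotate(-1)): offset=5, physical=[A,B,C,D,E,F], logical=[F,A,B,C,D,E]
After op 2 (rotate(-2)): offset=3, physical=[A,B,C,D,E,F], logical=[D,E,F,A,B,C]
After op 3 (replace(5, 'p')): offset=3, physical=[A,B,p,D,E,F], logical=[D,E,F,A,B,p]
After op 4 (replace(3, 'j')): offset=3, physical=[j,B,p,D,E,F], logical=[D,E,F,j,B,p]
After op 5 (rotate(+1)): offset=4, physical=[j,B,p,D,E,F], logical=[E,F,j,B,p,D]
After op 6 (replace(0, 'f')): offset=4, physical=[j,B,p,D,f,F], logical=[f,F,j,B,p,D]
After op 7 (replace(2, 'p')): offset=4, physical=[p,B,p,D,f,F], logical=[f,F,p,B,p,D]
After op 8 (rotate(-1)): offset=3, physical=[p,B,p,D,f,F], logical=[D,f,F,p,B,p]
After op 9 (rotate(-1)): offset=2, physical=[p,B,p,D,f,F], logical=[p,D,f,F,p,B]
After op 10 (rotate(+1)): offset=3, physical=[p,B,p,D,f,F], logical=[D,f,F,p,B,p]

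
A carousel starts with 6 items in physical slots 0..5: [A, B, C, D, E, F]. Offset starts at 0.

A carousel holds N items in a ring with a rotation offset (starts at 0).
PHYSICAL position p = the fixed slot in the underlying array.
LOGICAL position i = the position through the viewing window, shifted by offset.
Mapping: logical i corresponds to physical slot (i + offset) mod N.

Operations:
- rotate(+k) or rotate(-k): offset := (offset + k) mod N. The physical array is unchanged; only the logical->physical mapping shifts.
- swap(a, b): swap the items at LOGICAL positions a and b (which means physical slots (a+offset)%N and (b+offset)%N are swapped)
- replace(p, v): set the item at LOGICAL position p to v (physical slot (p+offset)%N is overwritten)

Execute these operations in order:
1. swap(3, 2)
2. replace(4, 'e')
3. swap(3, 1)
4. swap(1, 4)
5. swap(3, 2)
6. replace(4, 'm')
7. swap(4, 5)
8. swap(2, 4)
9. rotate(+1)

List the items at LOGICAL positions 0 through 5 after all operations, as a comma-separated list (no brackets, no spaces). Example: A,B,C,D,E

After op 1 (swap(3, 2)): offset=0, physical=[A,B,D,C,E,F], logical=[A,B,D,C,E,F]
After op 2 (replace(4, 'e')): offset=0, physical=[A,B,D,C,e,F], logical=[A,B,D,C,e,F]
After op 3 (swap(3, 1)): offset=0, physical=[A,C,D,B,e,F], logical=[A,C,D,B,e,F]
After op 4 (swap(1, 4)): offset=0, physical=[A,e,D,B,C,F], logical=[A,e,D,B,C,F]
After op 5 (swap(3, 2)): offset=0, physical=[A,e,B,D,C,F], logical=[A,e,B,D,C,F]
After op 6 (replace(4, 'm')): offset=0, physical=[A,e,B,D,m,F], logical=[A,e,B,D,m,F]
After op 7 (swap(4, 5)): offset=0, physical=[A,e,B,D,F,m], logical=[A,e,B,D,F,m]
After op 8 (swap(2, 4)): offset=0, physical=[A,e,F,D,B,m], logical=[A,e,F,D,B,m]
After op 9 (rotate(+1)): offset=1, physical=[A,e,F,D,B,m], logical=[e,F,D,B,m,A]

Answer: e,F,D,B,m,A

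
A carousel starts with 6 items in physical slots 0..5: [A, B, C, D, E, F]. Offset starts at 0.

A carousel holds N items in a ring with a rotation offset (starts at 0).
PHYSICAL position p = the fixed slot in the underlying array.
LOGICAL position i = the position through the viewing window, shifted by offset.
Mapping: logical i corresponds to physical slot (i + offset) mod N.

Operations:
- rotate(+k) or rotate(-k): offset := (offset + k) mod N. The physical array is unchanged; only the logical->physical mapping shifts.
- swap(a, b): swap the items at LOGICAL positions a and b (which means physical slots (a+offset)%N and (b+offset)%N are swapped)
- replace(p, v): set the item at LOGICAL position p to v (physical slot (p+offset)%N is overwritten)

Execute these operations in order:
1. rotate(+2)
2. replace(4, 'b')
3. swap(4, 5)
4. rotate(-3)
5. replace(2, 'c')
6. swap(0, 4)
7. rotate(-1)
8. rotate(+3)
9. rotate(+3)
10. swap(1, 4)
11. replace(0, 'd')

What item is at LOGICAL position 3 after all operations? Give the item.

Answer: c

Derivation:
After op 1 (rotate(+2)): offset=2, physical=[A,B,C,D,E,F], logical=[C,D,E,F,A,B]
After op 2 (replace(4, 'b')): offset=2, physical=[b,B,C,D,E,F], logical=[C,D,E,F,b,B]
After op 3 (swap(4, 5)): offset=2, physical=[B,b,C,D,E,F], logical=[C,D,E,F,B,b]
After op 4 (rotate(-3)): offset=5, physical=[B,b,C,D,E,F], logical=[F,B,b,C,D,E]
After op 5 (replace(2, 'c')): offset=5, physical=[B,c,C,D,E,F], logical=[F,B,c,C,D,E]
After op 6 (swap(0, 4)): offset=5, physical=[B,c,C,F,E,D], logical=[D,B,c,C,F,E]
After op 7 (rotate(-1)): offset=4, physical=[B,c,C,F,E,D], logical=[E,D,B,c,C,F]
After op 8 (rotate(+3)): offset=1, physical=[B,c,C,F,E,D], logical=[c,C,F,E,D,B]
After op 9 (rotate(+3)): offset=4, physical=[B,c,C,F,E,D], logical=[E,D,B,c,C,F]
After op 10 (swap(1, 4)): offset=4, physical=[B,c,D,F,E,C], logical=[E,C,B,c,D,F]
After op 11 (replace(0, 'd')): offset=4, physical=[B,c,D,F,d,C], logical=[d,C,B,c,D,F]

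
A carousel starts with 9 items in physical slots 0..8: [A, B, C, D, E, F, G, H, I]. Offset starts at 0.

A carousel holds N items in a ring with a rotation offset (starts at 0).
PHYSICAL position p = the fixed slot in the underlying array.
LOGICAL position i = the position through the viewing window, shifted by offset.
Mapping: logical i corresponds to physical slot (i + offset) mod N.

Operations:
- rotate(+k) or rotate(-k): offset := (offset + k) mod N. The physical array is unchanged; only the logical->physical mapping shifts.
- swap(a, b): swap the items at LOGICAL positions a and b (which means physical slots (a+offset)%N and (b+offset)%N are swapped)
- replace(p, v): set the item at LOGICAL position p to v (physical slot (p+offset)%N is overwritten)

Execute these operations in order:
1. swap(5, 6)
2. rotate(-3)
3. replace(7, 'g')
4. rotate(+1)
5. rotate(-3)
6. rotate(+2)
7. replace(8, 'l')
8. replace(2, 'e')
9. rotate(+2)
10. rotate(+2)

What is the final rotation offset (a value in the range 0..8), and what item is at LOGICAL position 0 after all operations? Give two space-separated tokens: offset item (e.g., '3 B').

After op 1 (swap(5, 6)): offset=0, physical=[A,B,C,D,E,G,F,H,I], logical=[A,B,C,D,E,G,F,H,I]
After op 2 (rotate(-3)): offset=6, physical=[A,B,C,D,E,G,F,H,I], logical=[F,H,I,A,B,C,D,E,G]
After op 3 (replace(7, 'g')): offset=6, physical=[A,B,C,D,g,G,F,H,I], logical=[F,H,I,A,B,C,D,g,G]
After op 4 (rotate(+1)): offset=7, physical=[A,B,C,D,g,G,F,H,I], logical=[H,I,A,B,C,D,g,G,F]
After op 5 (rotate(-3)): offset=4, physical=[A,B,C,D,g,G,F,H,I], logical=[g,G,F,H,I,A,B,C,D]
After op 6 (rotate(+2)): offset=6, physical=[A,B,C,D,g,G,F,H,I], logical=[F,H,I,A,B,C,D,g,G]
After op 7 (replace(8, 'l')): offset=6, physical=[A,B,C,D,g,l,F,H,I], logical=[F,H,I,A,B,C,D,g,l]
After op 8 (replace(2, 'e')): offset=6, physical=[A,B,C,D,g,l,F,H,e], logical=[F,H,e,A,B,C,D,g,l]
After op 9 (rotate(+2)): offset=8, physical=[A,B,C,D,g,l,F,H,e], logical=[e,A,B,C,D,g,l,F,H]
After op 10 (rotate(+2)): offset=1, physical=[A,B,C,D,g,l,F,H,e], logical=[B,C,D,g,l,F,H,e,A]

Answer: 1 B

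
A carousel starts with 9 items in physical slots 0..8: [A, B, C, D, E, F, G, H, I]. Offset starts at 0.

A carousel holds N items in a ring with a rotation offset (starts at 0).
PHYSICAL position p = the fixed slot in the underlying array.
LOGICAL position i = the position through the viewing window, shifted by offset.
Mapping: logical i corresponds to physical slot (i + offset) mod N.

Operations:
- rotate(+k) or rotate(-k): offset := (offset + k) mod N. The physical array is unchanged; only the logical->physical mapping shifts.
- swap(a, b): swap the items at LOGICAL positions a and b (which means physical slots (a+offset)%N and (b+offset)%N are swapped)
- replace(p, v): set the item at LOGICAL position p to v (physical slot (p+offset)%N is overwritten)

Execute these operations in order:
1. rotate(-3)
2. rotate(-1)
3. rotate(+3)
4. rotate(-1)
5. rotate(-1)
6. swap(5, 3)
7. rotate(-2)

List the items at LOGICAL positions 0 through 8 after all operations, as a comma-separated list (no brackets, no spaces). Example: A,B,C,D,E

Answer: E,F,G,H,I,C,B,A,D

Derivation:
After op 1 (rotate(-3)): offset=6, physical=[A,B,C,D,E,F,G,H,I], logical=[G,H,I,A,B,C,D,E,F]
After op 2 (rotate(-1)): offset=5, physical=[A,B,C,D,E,F,G,H,I], logical=[F,G,H,I,A,B,C,D,E]
After op 3 (rotate(+3)): offset=8, physical=[A,B,C,D,E,F,G,H,I], logical=[I,A,B,C,D,E,F,G,H]
After op 4 (rotate(-1)): offset=7, physical=[A,B,C,D,E,F,G,H,I], logical=[H,I,A,B,C,D,E,F,G]
After op 5 (rotate(-1)): offset=6, physical=[A,B,C,D,E,F,G,H,I], logical=[G,H,I,A,B,C,D,E,F]
After op 6 (swap(5, 3)): offset=6, physical=[C,B,A,D,E,F,G,H,I], logical=[G,H,I,C,B,A,D,E,F]
After op 7 (rotate(-2)): offset=4, physical=[C,B,A,D,E,F,G,H,I], logical=[E,F,G,H,I,C,B,A,D]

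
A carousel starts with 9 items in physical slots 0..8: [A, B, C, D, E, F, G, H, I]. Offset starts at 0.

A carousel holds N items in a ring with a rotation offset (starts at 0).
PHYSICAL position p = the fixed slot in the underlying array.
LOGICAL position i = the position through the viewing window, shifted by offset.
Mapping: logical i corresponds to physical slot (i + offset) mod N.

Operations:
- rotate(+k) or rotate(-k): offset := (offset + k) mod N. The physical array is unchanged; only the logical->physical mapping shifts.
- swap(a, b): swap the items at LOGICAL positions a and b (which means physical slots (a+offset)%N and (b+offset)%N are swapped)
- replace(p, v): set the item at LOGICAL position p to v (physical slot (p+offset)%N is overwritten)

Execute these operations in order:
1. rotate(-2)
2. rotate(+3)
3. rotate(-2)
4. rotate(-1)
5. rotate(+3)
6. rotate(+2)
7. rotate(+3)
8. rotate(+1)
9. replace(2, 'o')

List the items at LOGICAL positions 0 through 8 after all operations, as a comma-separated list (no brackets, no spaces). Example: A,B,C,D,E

After op 1 (rotate(-2)): offset=7, physical=[A,B,C,D,E,F,G,H,I], logical=[H,I,A,B,C,D,E,F,G]
After op 2 (rotate(+3)): offset=1, physical=[A,B,C,D,E,F,G,H,I], logical=[B,C,D,E,F,G,H,I,A]
After op 3 (rotate(-2)): offset=8, physical=[A,B,C,D,E,F,G,H,I], logical=[I,A,B,C,D,E,F,G,H]
After op 4 (rotate(-1)): offset=7, physical=[A,B,C,D,E,F,G,H,I], logical=[H,I,A,B,C,D,E,F,G]
After op 5 (rotate(+3)): offset=1, physical=[A,B,C,D,E,F,G,H,I], logical=[B,C,D,E,F,G,H,I,A]
After op 6 (rotate(+2)): offset=3, physical=[A,B,C,D,E,F,G,H,I], logical=[D,E,F,G,H,I,A,B,C]
After op 7 (rotate(+3)): offset=6, physical=[A,B,C,D,E,F,G,H,I], logical=[G,H,I,A,B,C,D,E,F]
After op 8 (rotate(+1)): offset=7, physical=[A,B,C,D,E,F,G,H,I], logical=[H,I,A,B,C,D,E,F,G]
After op 9 (replace(2, 'o')): offset=7, physical=[o,B,C,D,E,F,G,H,I], logical=[H,I,o,B,C,D,E,F,G]

Answer: H,I,o,B,C,D,E,F,G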